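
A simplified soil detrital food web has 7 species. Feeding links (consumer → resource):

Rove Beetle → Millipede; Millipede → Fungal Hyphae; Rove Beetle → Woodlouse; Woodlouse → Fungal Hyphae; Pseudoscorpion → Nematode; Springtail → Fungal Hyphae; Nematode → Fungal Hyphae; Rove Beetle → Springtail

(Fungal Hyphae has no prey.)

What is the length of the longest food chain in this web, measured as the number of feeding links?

One longest chain: Fungal Hyphae → Millipede → Rove Beetle.
It has 3 species and 2 links.

2 links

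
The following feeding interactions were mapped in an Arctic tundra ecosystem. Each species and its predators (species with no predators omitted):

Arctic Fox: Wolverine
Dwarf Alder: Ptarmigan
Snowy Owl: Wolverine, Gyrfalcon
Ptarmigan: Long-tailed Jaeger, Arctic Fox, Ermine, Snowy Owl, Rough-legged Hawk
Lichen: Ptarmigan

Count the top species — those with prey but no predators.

Top species (has prey, but nothing eats it): Long-tailed Jaeger, Ermine, Rough-legged Hawk, Wolverine, Gyrfalcon.
Count: 5.

5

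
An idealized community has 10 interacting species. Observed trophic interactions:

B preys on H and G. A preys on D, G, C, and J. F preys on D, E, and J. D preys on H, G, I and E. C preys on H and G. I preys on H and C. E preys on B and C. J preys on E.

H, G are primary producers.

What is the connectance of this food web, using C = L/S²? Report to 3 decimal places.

The web has S = 10 species and L = 20 feeding links.
C = L / S² = 20 / 100 = 0.2000 ≈ 0.200.

C = 0.200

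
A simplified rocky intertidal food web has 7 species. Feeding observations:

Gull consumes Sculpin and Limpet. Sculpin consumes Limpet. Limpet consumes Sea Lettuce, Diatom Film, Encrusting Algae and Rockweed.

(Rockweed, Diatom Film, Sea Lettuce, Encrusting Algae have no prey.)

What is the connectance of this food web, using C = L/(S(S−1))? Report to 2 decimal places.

C = 0.17

The web has S = 7 species and L = 7 feeding links.
C = L / (S(S−1)) = 7 / 42 = 0.1667 ≈ 0.17.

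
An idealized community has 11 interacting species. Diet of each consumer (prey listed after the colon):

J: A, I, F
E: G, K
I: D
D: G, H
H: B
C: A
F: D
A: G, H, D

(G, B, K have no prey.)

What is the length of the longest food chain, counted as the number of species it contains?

One longest chain: B → H → D → A → C.
It has 5 species and 4 links.

5 species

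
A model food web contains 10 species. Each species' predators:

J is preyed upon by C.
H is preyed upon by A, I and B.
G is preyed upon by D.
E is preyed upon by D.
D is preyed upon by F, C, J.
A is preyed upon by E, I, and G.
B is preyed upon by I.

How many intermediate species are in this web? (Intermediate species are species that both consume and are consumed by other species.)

Intermediate species (has both prey and predators): B, A, G, E, D, J.
Count: 6.

6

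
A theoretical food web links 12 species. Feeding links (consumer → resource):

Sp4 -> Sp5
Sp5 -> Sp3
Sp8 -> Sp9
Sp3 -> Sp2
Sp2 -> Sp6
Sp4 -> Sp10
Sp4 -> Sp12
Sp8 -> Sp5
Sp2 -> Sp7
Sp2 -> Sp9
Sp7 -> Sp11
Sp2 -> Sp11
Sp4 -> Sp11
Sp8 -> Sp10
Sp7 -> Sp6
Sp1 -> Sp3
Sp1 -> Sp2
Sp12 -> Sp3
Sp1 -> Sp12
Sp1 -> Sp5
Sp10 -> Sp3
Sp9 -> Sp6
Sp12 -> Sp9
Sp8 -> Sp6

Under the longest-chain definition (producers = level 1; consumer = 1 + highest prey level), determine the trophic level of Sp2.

Sp6 is a producer → level 1.
Sp9 eats Sp6 → level 2.
Sp2 eats Sp9 (level 2); other prey at levels: Sp6 1, Sp11 1, Sp7 2 → level 3.

Trophic level 3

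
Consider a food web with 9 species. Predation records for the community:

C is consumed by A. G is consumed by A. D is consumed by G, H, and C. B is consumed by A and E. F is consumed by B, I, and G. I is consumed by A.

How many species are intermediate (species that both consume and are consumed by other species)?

Intermediate species (has both prey and predators): I, G, B, C.
Count: 4.

4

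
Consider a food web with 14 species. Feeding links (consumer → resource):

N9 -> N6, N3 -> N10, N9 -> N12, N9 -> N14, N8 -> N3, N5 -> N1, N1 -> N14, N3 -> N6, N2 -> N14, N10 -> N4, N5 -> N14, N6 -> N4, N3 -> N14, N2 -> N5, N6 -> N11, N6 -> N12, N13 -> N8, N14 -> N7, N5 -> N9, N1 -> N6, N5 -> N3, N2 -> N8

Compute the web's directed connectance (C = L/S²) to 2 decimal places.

C = 0.11

The web has S = 14 species and L = 22 feeding links.
C = L / S² = 22 / 196 = 0.1122 ≈ 0.11.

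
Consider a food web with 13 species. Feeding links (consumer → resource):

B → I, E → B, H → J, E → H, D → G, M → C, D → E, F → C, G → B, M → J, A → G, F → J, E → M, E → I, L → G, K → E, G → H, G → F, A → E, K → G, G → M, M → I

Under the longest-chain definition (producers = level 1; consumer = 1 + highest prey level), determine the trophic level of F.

J is a producer → level 1.
F eats J (level 1); other prey at levels: C 1 → level 2.

Trophic level 2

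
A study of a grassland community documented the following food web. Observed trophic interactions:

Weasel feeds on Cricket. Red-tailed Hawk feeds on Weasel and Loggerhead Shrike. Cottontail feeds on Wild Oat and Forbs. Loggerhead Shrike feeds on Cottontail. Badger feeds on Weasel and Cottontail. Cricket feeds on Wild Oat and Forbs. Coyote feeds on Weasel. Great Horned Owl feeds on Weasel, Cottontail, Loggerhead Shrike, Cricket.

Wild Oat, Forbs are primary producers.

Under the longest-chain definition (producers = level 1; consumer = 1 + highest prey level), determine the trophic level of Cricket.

Trophic level 2

Wild Oat is a producer → level 1.
Cricket eats Wild Oat (level 1); other prey at levels: Forbs 1 → level 2.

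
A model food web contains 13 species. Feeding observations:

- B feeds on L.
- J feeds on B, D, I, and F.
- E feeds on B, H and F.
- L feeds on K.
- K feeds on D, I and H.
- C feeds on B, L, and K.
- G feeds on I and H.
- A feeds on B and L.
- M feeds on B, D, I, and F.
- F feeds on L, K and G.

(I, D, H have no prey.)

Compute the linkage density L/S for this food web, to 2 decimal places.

There are L = 26 links among S = 13 species.
L/S = 26/13 = 2.0000 ≈ 2.00.

L/S = 2.00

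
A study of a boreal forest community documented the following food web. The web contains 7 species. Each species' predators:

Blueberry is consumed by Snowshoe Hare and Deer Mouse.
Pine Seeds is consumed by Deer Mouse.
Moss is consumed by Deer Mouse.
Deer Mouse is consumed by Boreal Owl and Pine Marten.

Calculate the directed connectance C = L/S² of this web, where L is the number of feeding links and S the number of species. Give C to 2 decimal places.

C = 0.12

The web has S = 7 species and L = 6 feeding links.
C = L / S² = 6 / 49 = 0.1224 ≈ 0.12.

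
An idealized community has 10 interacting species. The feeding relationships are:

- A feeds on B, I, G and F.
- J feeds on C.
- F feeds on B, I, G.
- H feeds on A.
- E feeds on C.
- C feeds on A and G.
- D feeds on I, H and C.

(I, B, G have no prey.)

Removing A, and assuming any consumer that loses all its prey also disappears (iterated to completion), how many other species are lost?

1

Remove A.
Round 1: H (all prey gone) → extinct.
No further losses. Total secondary extinctions: 1.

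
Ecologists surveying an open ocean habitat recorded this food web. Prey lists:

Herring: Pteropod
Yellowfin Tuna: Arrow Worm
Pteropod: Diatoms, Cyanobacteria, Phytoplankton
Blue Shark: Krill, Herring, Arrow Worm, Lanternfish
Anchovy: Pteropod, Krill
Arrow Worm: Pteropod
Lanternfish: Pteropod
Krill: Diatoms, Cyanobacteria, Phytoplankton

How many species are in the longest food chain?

One longest chain: Diatoms → Pteropod → Lanternfish → Blue Shark.
It has 4 species and 3 links.

4 species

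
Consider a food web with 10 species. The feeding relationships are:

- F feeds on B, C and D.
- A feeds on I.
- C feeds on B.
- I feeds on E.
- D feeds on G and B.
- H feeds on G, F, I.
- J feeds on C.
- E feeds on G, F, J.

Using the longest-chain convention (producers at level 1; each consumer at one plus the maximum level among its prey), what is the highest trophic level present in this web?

Producers (level 1): B, G.
B → C → F → E → I → H gives H level 6.
No species has a prey at level 6, so no species reaches level 7.

6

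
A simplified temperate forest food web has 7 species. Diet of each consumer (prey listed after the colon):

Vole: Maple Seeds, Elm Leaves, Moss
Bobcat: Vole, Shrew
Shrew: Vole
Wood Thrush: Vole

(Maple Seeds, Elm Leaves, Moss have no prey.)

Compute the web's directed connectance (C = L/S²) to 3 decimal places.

C = 0.143

The web has S = 7 species and L = 7 feeding links.
C = L / S² = 7 / 49 = 0.1429 ≈ 0.143.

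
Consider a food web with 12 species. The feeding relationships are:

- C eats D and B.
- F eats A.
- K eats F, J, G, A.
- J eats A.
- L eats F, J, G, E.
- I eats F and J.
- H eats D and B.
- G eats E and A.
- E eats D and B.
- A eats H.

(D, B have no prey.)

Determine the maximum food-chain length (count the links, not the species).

One longest chain: D → H → A → G → L.
It has 5 species and 4 links.

4 links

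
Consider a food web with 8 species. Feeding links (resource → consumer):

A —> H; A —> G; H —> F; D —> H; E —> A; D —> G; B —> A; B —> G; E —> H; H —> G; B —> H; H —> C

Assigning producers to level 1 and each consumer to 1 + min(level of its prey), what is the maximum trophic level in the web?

3

Producers (level 1): E, D, B.
Following each consumer down to its lowest-level prey: E → H → C (levels 1 through 3).
All prey of C (H 2) are at level 2 or above, so C is at level 1 + 2 = 3.
Every consumer has at least one prey at level 2 or below, so none exceeds level 3.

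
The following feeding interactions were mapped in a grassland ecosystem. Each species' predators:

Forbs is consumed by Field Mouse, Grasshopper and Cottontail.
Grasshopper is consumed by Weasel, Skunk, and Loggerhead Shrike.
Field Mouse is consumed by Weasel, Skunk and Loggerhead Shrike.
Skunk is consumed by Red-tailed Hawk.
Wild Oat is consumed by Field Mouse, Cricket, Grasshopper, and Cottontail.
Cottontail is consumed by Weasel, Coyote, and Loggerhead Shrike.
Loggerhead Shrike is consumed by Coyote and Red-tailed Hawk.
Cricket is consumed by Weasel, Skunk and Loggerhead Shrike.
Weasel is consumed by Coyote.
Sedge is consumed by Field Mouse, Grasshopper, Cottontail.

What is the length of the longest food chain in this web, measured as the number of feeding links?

One longest chain: Wild Oat → Cricket → Loggerhead Shrike → Coyote.
It has 4 species and 3 links.

3 links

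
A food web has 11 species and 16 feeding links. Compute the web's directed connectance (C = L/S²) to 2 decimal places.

The web has S = 11 species and L = 16 feeding links.
C = L / S² = 16 / 121 = 0.1322 ≈ 0.13.

C = 0.13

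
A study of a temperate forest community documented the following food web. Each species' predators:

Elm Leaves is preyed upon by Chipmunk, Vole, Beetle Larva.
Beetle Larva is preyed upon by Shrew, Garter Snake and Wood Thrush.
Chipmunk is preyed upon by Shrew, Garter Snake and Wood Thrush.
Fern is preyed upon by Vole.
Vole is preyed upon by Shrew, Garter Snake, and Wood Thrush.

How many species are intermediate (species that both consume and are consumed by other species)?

Intermediate species (has both prey and predators): Chipmunk, Vole, Beetle Larva.
Count: 3.

3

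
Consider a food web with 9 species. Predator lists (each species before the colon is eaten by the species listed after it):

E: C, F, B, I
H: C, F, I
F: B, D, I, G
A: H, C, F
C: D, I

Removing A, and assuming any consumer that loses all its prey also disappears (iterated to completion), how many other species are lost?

1

Remove A.
Round 1: H (all prey gone) → extinct.
No further losses. Total secondary extinctions: 1.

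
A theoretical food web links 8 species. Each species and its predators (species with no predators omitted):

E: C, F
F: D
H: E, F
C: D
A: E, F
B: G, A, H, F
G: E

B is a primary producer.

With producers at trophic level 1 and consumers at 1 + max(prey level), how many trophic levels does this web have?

5

Producers (level 1): B.
B → G → E → C → D gives D level 5.
No species has a prey at level 5, so no species reaches level 6.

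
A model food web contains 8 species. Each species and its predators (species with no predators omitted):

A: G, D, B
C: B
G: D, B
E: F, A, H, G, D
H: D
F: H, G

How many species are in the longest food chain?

4 species

One longest chain: E → F → H → D.
It has 4 species and 3 links.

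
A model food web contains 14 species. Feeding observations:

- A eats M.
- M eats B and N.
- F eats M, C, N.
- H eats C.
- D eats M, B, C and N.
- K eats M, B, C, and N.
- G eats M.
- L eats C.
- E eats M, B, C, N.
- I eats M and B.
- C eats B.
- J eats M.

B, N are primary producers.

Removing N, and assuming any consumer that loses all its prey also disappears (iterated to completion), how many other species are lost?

Remove N.
Every predator of it retains at least one other prey: M still has B; E still has B, M, C; F still has M, C; K still has B, M, C; D still has B, M, C.
No consumer loses all prey, so no secondary extinctions occur.

0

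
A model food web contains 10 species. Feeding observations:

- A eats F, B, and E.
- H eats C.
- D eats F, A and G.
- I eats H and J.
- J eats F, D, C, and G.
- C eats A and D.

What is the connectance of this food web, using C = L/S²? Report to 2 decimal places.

The web has S = 10 species and L = 15 feeding links.
C = L / S² = 15 / 100 = 0.1500 ≈ 0.15.

C = 0.15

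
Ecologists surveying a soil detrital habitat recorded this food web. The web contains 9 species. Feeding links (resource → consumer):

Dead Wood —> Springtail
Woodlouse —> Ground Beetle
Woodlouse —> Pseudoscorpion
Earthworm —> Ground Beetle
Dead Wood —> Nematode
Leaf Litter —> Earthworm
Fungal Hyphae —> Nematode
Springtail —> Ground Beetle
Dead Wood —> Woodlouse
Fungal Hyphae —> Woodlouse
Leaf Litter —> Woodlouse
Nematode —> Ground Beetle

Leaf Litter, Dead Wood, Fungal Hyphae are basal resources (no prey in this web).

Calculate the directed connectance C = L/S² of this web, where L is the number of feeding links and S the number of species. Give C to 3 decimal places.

C = 0.148

The web has S = 9 species and L = 12 feeding links.
C = L / S² = 12 / 81 = 0.1481 ≈ 0.148.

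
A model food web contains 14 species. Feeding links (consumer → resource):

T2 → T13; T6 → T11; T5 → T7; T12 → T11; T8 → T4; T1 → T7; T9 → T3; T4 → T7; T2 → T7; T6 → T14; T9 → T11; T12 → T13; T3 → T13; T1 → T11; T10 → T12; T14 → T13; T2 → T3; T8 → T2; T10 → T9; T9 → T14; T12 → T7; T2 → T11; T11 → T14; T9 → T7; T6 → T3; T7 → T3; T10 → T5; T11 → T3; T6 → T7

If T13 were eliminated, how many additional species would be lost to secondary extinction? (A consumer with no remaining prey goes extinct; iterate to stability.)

Remove T13.
Round 1: T14 (all prey gone), T3 (all prey gone) → extinct.
Round 2: T7 (all prey gone), T11 (all prey gone) → extinct.
Round 3: T5 (all prey gone), T12 (all prey gone), T9 (all prey gone), T1 (all prey gone), T4 (all prey gone), T2 (all prey gone), T6 (all prey gone) → extinct.
Round 4: T10 (all prey gone), T8 (all prey gone) → extinct.
No further losses. Total secondary extinctions: 13.

13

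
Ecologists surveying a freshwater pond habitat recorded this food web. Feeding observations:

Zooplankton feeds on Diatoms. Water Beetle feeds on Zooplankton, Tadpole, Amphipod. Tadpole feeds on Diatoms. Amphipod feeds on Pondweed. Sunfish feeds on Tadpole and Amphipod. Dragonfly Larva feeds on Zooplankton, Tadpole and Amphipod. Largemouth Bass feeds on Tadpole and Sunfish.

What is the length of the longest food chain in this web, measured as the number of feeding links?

One longest chain: Pondweed → Amphipod → Sunfish → Largemouth Bass.
It has 4 species and 3 links.

3 links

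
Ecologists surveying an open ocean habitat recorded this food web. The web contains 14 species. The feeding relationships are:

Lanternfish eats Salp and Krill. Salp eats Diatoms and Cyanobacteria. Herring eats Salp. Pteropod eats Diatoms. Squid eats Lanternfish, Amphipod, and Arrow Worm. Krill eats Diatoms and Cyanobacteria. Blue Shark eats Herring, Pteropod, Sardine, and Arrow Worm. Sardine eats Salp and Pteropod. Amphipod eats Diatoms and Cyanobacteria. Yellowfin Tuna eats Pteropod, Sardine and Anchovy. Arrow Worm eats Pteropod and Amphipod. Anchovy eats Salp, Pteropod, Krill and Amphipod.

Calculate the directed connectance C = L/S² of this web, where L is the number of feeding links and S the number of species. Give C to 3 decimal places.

The web has S = 14 species and L = 28 feeding links.
C = L / S² = 28 / 196 = 0.1429 ≈ 0.143.

C = 0.143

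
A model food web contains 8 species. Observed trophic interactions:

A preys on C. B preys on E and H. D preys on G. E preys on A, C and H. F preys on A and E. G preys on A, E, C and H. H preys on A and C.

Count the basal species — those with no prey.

Basal species (no prey listed): C.
Count: 1.

1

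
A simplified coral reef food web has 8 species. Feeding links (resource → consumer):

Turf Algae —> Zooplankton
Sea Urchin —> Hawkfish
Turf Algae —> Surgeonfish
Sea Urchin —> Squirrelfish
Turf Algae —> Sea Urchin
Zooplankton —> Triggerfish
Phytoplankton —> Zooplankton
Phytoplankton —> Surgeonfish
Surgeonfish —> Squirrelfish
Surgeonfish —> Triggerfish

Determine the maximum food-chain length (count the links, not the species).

2 links

One longest chain: Turf Algae → Zooplankton → Triggerfish.
It has 3 species and 2 links.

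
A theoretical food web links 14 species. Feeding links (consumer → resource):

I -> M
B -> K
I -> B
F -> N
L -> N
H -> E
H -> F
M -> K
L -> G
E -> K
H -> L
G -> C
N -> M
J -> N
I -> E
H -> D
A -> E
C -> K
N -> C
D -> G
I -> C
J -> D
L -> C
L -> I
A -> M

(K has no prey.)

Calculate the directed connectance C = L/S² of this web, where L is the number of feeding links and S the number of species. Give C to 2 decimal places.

C = 0.13

The web has S = 14 species and L = 25 feeding links.
C = L / S² = 25 / 196 = 0.1276 ≈ 0.13.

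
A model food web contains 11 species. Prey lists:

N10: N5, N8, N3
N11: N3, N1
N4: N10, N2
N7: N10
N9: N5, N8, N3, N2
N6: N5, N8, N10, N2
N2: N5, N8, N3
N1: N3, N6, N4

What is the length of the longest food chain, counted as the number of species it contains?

One longest chain: N5 → N10 → N4 → N1 → N11.
It has 5 species and 4 links.

5 species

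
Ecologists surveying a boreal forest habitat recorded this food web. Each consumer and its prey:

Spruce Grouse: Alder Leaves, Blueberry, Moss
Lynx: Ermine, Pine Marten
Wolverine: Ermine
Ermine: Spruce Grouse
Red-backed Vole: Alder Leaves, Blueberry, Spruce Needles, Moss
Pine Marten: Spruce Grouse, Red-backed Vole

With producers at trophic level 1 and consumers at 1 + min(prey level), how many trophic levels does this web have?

Producers (level 1): Alder Leaves, Blueberry, Spruce Needles, Moss.
Following each consumer down to its lowest-level prey: Alder Leaves → Spruce Grouse → Ermine → Wolverine (levels 1 through 4).
All prey of Wolverine (Ermine 3) are at level 3 or above, so Wolverine is at level 1 + 3 = 4.
Every consumer has at least one prey at level 3 or below, so none exceeds level 4.

4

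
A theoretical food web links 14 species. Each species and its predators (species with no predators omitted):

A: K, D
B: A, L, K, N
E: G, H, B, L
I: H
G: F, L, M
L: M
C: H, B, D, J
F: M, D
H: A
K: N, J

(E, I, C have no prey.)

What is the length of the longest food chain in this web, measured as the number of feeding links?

4 links

One longest chain: E → H → A → K → N.
It has 5 species and 4 links.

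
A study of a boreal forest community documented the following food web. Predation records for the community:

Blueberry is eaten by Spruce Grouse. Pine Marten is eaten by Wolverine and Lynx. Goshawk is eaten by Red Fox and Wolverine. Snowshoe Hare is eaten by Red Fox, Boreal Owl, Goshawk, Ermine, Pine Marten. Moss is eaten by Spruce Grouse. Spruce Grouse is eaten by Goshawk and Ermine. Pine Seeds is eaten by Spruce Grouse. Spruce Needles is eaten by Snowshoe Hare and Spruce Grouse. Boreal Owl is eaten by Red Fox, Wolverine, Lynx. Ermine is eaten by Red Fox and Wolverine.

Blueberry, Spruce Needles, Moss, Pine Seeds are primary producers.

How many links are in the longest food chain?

3 links

One longest chain: Spruce Needles → Snowshoe Hare → Pine Marten → Lynx.
It has 4 species and 3 links.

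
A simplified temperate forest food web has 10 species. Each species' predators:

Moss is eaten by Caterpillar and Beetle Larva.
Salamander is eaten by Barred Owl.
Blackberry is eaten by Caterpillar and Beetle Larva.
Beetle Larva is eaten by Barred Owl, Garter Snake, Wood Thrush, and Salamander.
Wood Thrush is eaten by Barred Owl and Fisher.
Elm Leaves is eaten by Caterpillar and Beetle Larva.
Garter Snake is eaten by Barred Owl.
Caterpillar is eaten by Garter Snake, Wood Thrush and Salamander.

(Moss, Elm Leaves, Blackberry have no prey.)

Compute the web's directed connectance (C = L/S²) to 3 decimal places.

C = 0.170

The web has S = 10 species and L = 17 feeding links.
C = L / S² = 17 / 100 = 0.1700 ≈ 0.170.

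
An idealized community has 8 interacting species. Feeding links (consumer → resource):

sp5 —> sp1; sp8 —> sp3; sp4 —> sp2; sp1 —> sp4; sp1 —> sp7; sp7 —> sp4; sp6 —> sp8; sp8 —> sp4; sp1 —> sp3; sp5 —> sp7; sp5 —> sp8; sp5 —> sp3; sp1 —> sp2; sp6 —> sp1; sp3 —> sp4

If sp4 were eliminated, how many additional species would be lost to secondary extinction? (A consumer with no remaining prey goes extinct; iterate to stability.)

Remove sp4.
Round 1: sp3 (all prey gone), sp7 (all prey gone) → extinct.
Round 2: sp8 (all prey gone) → extinct.
No further losses. Total secondary extinctions: 3.

3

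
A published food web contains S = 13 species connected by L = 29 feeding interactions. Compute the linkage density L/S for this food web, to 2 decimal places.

L/S = 2.23

There are L = 29 links among S = 13 species.
L/S = 29/13 = 2.2308 ≈ 2.23.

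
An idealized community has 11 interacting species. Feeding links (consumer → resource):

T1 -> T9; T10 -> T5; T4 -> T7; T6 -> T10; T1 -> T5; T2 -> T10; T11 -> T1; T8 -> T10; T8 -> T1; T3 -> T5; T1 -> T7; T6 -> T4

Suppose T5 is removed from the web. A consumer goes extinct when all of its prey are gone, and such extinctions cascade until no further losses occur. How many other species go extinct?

Remove T5.
Round 1: T3 (all prey gone), T10 (all prey gone) → extinct.
Round 2: T2 (all prey gone) → extinct.
No further losses. Total secondary extinctions: 3.

3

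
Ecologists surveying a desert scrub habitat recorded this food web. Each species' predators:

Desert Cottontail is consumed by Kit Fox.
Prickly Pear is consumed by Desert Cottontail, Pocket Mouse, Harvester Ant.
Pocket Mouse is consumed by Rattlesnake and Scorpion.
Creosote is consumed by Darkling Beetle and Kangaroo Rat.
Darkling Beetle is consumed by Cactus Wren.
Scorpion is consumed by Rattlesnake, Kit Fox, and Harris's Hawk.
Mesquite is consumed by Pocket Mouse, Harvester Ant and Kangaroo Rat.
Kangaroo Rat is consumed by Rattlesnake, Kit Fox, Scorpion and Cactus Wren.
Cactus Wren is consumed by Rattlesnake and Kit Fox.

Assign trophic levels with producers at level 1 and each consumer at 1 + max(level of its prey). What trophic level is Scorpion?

Prickly Pear is a producer → level 1.
Pocket Mouse eats Prickly Pear (level 1); other prey at levels: Mesquite 1 → level 2.
Scorpion eats Pocket Mouse (level 2); other prey at levels: Kangaroo Rat 2 → level 3.

Trophic level 3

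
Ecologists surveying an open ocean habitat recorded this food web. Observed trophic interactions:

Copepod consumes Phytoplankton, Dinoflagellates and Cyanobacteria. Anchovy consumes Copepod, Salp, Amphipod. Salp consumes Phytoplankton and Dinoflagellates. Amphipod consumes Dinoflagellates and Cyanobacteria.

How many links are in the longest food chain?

One longest chain: Phytoplankton → Copepod → Anchovy.
It has 3 species and 2 links.

2 links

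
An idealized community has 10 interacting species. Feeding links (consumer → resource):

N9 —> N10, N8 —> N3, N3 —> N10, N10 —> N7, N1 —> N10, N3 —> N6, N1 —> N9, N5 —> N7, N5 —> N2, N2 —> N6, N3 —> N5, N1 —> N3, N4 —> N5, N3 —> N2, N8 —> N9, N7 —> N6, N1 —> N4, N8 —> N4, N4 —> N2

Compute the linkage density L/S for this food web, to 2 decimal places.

There are L = 19 links among S = 10 species.
L/S = 19/10 = 1.9000 ≈ 1.90.

L/S = 1.90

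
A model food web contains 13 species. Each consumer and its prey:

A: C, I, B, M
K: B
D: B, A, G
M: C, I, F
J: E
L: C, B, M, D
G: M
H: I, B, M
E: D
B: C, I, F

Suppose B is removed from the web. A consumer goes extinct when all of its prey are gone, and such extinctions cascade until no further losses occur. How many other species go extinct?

Remove B.
Round 1: K (all prey gone) → extinct.
No further losses. Total secondary extinctions: 1.

1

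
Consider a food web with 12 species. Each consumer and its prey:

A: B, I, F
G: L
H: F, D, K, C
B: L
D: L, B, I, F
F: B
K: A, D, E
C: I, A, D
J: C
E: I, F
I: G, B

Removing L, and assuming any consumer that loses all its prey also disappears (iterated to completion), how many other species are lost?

11

Remove L.
Round 1: G (all prey gone), B (all prey gone) → extinct.
Round 2: I (all prey gone), F (all prey gone) → extinct.
Round 3: A (all prey gone), D (all prey gone), E (all prey gone) → extinct.
Round 4: K (all prey gone), C (all prey gone) → extinct.
Round 5: J (all prey gone), H (all prey gone) → extinct.
No further losses. Total secondary extinctions: 11.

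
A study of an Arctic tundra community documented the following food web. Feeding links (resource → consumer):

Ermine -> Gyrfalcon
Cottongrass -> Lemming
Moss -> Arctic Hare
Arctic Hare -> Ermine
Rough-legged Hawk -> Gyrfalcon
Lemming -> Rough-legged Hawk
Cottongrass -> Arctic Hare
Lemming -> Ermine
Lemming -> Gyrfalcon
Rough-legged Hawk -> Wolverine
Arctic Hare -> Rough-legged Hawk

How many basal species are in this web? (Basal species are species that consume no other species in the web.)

Basal species (no prey listed): Moss, Cottongrass.
Count: 2.

2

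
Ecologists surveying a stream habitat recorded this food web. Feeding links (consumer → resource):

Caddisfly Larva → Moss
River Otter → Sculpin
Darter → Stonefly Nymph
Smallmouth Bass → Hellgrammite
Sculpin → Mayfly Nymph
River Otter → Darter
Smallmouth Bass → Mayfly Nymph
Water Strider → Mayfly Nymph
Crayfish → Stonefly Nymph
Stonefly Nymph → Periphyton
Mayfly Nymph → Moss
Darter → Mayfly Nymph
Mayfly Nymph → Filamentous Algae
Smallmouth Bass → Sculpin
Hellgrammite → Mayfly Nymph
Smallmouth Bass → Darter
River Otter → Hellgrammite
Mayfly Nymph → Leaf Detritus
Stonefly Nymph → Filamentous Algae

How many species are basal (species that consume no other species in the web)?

Basal species (no prey listed): Periphyton, Filamentous Algae, Moss, Leaf Detritus.
Count: 4.

4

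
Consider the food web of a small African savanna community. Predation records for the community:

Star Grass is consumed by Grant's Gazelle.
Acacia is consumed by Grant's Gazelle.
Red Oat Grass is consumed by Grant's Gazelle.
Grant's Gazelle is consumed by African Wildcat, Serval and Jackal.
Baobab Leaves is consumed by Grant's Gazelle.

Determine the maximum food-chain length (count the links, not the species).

2 links

One longest chain: Baobab Leaves → Grant's Gazelle → Jackal.
It has 3 species and 2 links.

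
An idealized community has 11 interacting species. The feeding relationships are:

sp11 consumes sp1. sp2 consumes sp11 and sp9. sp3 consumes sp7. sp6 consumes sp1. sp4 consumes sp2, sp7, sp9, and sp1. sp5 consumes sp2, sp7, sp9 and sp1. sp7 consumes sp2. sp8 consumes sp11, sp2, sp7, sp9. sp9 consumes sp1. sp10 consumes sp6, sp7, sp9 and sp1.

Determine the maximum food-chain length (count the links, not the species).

4 links

One longest chain: sp1 → sp11 → sp2 → sp7 → sp8.
It has 5 species and 4 links.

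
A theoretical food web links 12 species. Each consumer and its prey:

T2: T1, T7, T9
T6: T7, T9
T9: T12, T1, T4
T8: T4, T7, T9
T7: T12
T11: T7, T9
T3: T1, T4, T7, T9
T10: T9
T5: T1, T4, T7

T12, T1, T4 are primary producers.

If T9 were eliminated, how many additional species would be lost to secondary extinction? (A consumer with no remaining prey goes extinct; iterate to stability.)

1

Remove T9.
Round 1: T10 (all prey gone) → extinct.
No further losses. Total secondary extinctions: 1.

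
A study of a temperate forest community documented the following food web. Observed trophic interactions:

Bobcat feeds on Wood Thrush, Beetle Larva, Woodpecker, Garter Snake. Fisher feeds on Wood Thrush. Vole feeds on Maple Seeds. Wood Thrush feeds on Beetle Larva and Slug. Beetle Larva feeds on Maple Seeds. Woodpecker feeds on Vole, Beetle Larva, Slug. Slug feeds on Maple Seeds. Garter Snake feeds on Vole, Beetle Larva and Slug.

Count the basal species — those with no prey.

Basal species (no prey listed): Maple Seeds.
Count: 1.

1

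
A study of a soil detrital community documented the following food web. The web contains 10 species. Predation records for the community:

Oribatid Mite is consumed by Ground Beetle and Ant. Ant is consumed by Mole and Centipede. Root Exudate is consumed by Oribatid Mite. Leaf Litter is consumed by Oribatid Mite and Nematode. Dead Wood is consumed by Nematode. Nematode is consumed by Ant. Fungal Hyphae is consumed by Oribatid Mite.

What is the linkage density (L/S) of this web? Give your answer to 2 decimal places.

There are L = 10 links among S = 10 species.
L/S = 10/10 = 1.0000 ≈ 1.00.

L/S = 1.00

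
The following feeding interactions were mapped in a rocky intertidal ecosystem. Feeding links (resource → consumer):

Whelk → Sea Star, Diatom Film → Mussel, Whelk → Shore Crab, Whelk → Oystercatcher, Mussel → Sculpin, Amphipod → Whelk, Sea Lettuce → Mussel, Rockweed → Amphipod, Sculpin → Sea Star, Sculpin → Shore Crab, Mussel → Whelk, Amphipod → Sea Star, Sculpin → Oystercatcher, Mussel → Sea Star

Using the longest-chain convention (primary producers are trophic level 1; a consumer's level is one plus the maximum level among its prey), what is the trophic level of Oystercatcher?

Diatom Film is a producer → level 1.
Mussel eats Diatom Film (level 1); other prey at levels: Sea Lettuce 1 → level 2.
Sculpin eats Mussel → level 3.
Oystercatcher eats Sculpin (level 3); other prey at levels: Whelk 3 → level 4.

Trophic level 4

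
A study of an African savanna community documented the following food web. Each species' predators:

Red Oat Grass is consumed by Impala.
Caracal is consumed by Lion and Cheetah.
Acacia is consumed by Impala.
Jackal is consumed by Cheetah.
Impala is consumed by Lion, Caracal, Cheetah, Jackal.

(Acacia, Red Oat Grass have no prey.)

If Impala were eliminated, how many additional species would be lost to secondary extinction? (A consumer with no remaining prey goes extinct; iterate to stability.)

4

Remove Impala.
Round 1: Jackal (all prey gone), Caracal (all prey gone) → extinct.
Round 2: Lion (all prey gone), Cheetah (all prey gone) → extinct.
No further losses. Total secondary extinctions: 4.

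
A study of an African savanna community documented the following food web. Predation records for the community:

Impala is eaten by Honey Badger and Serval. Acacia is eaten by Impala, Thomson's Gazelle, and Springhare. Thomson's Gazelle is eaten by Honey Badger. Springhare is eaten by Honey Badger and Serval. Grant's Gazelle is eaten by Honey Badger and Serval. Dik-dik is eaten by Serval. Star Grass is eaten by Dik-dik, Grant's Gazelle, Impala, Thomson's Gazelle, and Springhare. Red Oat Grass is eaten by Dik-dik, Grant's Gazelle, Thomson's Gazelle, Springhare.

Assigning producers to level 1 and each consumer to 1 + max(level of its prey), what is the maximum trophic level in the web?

3

Producers (level 1): Red Oat Grass, Star Grass, Acacia.
Red Oat Grass → Thomson's Gazelle → Honey Badger gives Honey Badger level 3.
No species has a prey at level 3, so no species reaches level 4.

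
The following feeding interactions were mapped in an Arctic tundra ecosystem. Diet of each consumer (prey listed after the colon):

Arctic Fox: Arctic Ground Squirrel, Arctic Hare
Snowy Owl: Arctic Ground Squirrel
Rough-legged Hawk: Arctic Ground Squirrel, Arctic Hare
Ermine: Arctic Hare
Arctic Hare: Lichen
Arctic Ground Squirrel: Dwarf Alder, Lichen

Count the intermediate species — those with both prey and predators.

2

Intermediate species (has both prey and predators): Arctic Ground Squirrel, Arctic Hare.
Count: 2.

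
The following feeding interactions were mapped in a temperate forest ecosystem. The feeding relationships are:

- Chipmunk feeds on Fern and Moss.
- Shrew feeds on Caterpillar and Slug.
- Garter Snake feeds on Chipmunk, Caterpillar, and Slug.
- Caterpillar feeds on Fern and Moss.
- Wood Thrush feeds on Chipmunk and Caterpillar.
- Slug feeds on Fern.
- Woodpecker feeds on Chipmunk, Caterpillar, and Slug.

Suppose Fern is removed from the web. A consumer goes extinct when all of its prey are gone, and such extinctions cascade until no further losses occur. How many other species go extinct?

1

Remove Fern.
Round 1: Slug (all prey gone) → extinct.
No further losses. Total secondary extinctions: 1.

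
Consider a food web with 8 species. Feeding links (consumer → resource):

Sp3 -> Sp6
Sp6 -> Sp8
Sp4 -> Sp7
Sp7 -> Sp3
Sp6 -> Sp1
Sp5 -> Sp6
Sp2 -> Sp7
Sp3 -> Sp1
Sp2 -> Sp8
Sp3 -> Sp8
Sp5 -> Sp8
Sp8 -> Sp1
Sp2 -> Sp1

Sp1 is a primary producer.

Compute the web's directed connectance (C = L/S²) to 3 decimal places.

The web has S = 8 species and L = 13 feeding links.
C = L / S² = 13 / 64 = 0.2031 ≈ 0.203.

C = 0.203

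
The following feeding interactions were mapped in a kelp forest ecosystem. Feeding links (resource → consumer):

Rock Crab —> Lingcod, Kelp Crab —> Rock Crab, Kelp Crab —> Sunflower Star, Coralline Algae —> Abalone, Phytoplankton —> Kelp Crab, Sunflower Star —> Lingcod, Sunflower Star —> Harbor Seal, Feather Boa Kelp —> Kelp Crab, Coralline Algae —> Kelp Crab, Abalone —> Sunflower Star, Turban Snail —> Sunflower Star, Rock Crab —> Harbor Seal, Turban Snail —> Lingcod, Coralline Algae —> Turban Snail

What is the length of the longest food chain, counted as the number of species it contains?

One longest chain: Phytoplankton → Kelp Crab → Rock Crab → Lingcod.
It has 4 species and 3 links.

4 species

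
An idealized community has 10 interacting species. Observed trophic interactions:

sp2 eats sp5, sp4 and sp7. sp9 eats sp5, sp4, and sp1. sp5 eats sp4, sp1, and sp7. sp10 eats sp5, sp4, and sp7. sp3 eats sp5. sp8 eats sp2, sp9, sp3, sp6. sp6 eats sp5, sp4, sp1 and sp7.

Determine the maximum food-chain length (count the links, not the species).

3 links

One longest chain: sp7 → sp5 → sp3 → sp8.
It has 4 species and 3 links.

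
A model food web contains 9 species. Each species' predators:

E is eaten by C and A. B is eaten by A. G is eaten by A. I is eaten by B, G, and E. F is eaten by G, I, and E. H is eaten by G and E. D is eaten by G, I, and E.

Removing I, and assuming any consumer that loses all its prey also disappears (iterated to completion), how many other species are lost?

1

Remove I.
Round 1: B (all prey gone) → extinct.
No further losses. Total secondary extinctions: 1.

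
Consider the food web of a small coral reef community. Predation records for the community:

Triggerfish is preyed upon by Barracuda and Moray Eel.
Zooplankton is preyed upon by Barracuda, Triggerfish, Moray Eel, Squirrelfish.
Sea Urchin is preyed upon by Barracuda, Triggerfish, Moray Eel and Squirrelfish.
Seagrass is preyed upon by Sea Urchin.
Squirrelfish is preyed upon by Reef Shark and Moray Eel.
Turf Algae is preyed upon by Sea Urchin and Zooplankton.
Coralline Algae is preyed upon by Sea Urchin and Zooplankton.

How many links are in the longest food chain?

One longest chain: Seagrass → Sea Urchin → Triggerfish → Barracuda.
It has 4 species and 3 links.

3 links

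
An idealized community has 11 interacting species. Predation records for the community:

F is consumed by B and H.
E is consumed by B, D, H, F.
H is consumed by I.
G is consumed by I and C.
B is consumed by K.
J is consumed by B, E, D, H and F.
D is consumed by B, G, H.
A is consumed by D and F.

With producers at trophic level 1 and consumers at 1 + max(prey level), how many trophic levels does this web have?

Producers (level 1): J, A.
J → E → D → G → C gives C level 5.
No species has a prey at level 5, so no species reaches level 6.

5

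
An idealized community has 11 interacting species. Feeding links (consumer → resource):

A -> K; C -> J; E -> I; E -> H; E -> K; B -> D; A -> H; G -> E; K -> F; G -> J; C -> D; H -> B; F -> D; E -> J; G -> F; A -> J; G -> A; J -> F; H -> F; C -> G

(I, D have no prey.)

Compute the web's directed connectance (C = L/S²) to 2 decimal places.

The web has S = 11 species and L = 20 feeding links.
C = L / S² = 20 / 121 = 0.1653 ≈ 0.17.

C = 0.17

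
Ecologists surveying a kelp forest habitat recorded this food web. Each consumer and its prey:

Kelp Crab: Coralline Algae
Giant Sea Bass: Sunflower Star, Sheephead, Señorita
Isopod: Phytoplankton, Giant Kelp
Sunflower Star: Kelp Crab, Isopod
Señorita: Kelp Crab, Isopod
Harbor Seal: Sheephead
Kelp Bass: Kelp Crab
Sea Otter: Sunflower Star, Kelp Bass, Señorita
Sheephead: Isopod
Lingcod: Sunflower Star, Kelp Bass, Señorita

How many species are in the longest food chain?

4 species

One longest chain: Coralline Algae → Kelp Crab → Señorita → Lingcod.
It has 4 species and 3 links.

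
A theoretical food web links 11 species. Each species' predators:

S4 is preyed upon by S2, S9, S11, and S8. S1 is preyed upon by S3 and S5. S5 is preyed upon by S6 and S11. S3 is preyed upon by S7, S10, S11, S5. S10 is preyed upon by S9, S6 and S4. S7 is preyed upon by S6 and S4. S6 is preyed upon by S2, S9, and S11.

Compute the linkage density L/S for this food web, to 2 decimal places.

There are L = 20 links among S = 11 species.
L/S = 20/11 = 1.8182 ≈ 1.82.

L/S = 1.82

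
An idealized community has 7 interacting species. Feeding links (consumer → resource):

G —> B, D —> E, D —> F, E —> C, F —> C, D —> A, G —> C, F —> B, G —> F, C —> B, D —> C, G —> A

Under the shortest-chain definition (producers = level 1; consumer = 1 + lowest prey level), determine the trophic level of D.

Trophic level 2

A is a producer → level 1.
D eats A → level 2.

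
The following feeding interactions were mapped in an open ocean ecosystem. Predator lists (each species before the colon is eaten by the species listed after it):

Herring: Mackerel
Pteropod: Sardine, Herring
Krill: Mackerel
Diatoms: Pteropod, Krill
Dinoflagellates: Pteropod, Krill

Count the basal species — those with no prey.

Basal species (no prey listed): Dinoflagellates, Diatoms.
Count: 2.

2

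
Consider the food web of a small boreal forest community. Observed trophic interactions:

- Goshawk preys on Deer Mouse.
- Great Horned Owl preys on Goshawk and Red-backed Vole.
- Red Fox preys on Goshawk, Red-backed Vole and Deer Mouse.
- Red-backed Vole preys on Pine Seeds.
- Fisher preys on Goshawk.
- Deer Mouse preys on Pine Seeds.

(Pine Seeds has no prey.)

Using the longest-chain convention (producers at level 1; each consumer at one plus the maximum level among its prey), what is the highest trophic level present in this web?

Producers (level 1): Pine Seeds.
Pine Seeds → Deer Mouse → Goshawk → Red Fox gives Red Fox level 4.
No species has a prey at level 4, so no species reaches level 5.

4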